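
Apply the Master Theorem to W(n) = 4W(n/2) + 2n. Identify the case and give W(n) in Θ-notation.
Master Theorem template: W(n) = a·W(n/b) + f(n).
Here: a=4, b=2, f(n)=2n
Compute log_b(a) = log_2(4) = 2.
f(n) = 2n = O(n^(2-ε)) with ε = 1. Case 1: W(n) = Θ(n^log_b(a)) = Θ(n^2).

Case 1: W(n) = Θ(n^2)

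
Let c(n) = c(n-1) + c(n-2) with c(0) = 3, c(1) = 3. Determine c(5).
Computing the sequence terms:
3, 3, 6, 9, 15, 24

24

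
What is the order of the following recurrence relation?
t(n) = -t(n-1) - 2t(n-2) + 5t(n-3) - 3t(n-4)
The order is the largest lag k for which t(n-k) appears. Here the deepest term is t(n-4), so the order is 4.

Order 4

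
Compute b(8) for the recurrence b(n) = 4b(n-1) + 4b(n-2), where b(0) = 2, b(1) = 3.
Computing the sequence terms:
2, 3, 20, 92, 448, 2160, 10432, 50368, 243200

243200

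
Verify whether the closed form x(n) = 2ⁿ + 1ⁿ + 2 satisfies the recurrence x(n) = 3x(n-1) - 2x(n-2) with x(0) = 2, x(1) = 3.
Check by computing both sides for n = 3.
From the recurrence with x(0) = 2, x(1) = 3:
  x(0) = 2, x(1) = 3, x(2) = 5, x(3) = 9
  so the recurrence gives x(3) = 9.
From the proposed closed form x(n) = 2ⁿ + 1ⁿ + 2:
  x(3) = 11.
The recurrence gives 9 but the closed form gives 11, so the closed form does not satisfy the recurrence.

No, the closed form is incorrect.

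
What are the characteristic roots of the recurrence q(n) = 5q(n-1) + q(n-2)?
Substitute q(n) = rⁿ and divide through by rⁿ⁻²: r² - 5r - 1 = 0
Discriminant: 5² + 4·1 = 29, not a perfect square, so by the quadratic formula r = (5 ± √29)/2.
General solution: q(n) = A·r₁ⁿ + B·r₂ⁿ where r₁,r₂ = (5 ± √29)/2

Characteristic: r² - 5r - 1 = 0, Roots: r = (5 ± √29)/2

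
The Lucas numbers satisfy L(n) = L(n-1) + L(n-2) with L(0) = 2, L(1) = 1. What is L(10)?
Computing the sequence terms:
2, 1, 3, 4, 7, 11, 18, 29, 47, 76, 123

123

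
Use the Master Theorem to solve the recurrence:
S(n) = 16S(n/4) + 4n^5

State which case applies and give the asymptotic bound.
Master Theorem template: S(n) = a·S(n/b) + f(n).
Here: a=16, b=4, f(n)=4n^5
Compute log_b(a) = log_4(16) = 2.
f(n) = 4n^5 = Ω(n^(2+ε)) with ε = 3, and the regularity condition holds (a·f(n/b) = (a/b^5)·f(n) with a/b^5 = 4^-3 < 1). Case 3: S(n) = Θ(f(n)) = Θ(n^5).

Case 3: S(n) = Θ(n^5)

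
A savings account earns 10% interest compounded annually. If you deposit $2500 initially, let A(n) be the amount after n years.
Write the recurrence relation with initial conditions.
Each year the balance grows by 10%, i.e. is multiplied by 1 + 10/100 = 1.1, so A(n) = 1.1 × A(n-1). The initial deposit gives A(0) = 2500.
Unrolling gives the closed form A(n) = 2500 × (1.1)ⁿ.

A(n) = 1.1 × A(n-1), A(0) = 2500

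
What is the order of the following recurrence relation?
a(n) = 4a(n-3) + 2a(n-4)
The order is the largest lag k for which a(n-k) appears. Here the deepest term is a(n-4), so the order is 4.

Order 4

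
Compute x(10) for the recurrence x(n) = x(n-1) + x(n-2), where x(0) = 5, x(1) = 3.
Computing the sequence terms:
5, 3, 8, 11, 19, 30, 49, 79, 128, 207, 335

335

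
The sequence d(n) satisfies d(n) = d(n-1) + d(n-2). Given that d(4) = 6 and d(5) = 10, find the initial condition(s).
Work backwards using d(k) = d(k+2) - d(k+1):
d(3) = d(5) - d(4) = 10 - 6 = 4
d(2) = d(4) - d(3) = 6 - 4 = 2
d(1) = d(3) - d(2) = 4 - 2 = 2
d(0) = d(2) - d(1) = 2 - 2 = 0

d(0) = 0, d(1) = 2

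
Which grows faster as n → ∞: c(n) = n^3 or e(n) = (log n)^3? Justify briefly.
Comparing growth rates:
Growth-rate hierarchy: log n ≺ any polynomial ≺ any exponential cⁿ (c>1) ≺ n! ≺ nⁿ.
polynomial degree 3 dominates polylogarithmic (log n)^3 asymptotically.

c(n) grows faster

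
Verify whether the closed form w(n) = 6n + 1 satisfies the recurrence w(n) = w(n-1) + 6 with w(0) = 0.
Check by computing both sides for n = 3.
From the recurrence with w(0) = 0:
  w(0) = 0, w(1) = 6, w(2) = 12, w(3) = 18
  so the recurrence gives w(3) = 18.
From the proposed closed form w(n) = 6n + 1:
  w(3) = 19.
The recurrence gives 18 but the closed form gives 19, so the closed form does not satisfy the recurrence.

No, the closed form is incorrect.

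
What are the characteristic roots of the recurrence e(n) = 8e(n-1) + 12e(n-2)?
Substitute e(n) = rⁿ and divide through by rⁿ⁻²: r² - 8r - 12 = 0
Discriminant: 8² + 4·12 = 112, not a perfect square, so by the quadratic formula r = (8 ± √112)/2.
General solution: e(n) = A·r₁ⁿ + B·r₂ⁿ where r₁,r₂ = (8 ± √112)/2

Characteristic: r² - 8r - 12 = 0, Roots: r = (8 ± √112)/2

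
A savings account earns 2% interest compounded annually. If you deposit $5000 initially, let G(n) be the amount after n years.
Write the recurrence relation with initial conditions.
Each year the balance grows by 2%, i.e. is multiplied by 1 + 2/100 = 1.02, so G(n) = 1.02 × G(n-1). The initial deposit gives G(0) = 5000.
Unrolling gives the closed form G(n) = 5000 × (1.02)ⁿ.

G(n) = 1.02 × G(n-1), G(0) = 5000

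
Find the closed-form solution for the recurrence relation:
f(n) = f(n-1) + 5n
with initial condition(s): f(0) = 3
Recurrence: f(n) = f(n-1) + 5n, initial: f(0) = 3.
Telescoping: f(n) = f(0) + 5·Σᵢ₌₁ⁿ i = 3 + 5·n(n+1)/2.

f(n) = 5·n(n+1)/2 + 3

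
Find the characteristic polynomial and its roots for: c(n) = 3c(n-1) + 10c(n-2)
Substitute c(n) = rⁿ and divide through by rⁿ⁻²: r² - 3r - 10 = 0
Factor: (r + 2)(r - 5) = 0, so r = -2, 5.
General solution: c(n) = A·(-2)ⁿ + B·5ⁿ

Characteristic: r² - 3r - 10 = 0, Roots: r = -2, 5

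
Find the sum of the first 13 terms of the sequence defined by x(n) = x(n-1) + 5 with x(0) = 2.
Computing the sequence terms: 2, 7, 12, 17, 22, 27, 32, 37, 42, 47, 52, 57, 62
Adding these values together:

416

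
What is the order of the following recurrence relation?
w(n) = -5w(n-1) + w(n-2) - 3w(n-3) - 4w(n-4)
The order is the largest lag k for which w(n-k) appears. Here the deepest term is w(n-4), so the order is 4.

Order 4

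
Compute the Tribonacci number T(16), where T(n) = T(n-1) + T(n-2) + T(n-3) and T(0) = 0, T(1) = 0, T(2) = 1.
Computing the sequence terms:
0, 0, 1, 1, 2, 4, 7, 13, 24, 44, 81, 149, 274, 504, 927, 1705, 3136

3136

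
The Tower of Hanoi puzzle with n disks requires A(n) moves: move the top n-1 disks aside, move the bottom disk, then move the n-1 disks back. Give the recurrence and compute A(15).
Moving n disks = move the top n-1 disks aside (A(n-1) moves) + move the largest disk (1 move) + move the n-1 disks back on top (A(n-1) moves), so A(n) = 2A(n-1) + 1, with A(1) = 1 (a single disk takes one move).
First terms: 1, 3, 7, 15, 31, 63, … — each is one less than a power of 2. Indeed A(n) + 1 = 2(A(n-1) + 1) with A(1) + 1 = 2, so A(n) + 1 = 2ⁿ and A(n) = 2ⁿ - 1.
Hence A(15) = 2^15 - 1 = 32768 - 1 = 32767.

A(n) = 2A(n-1) + 1, A(1) = 1; A(15) = 32767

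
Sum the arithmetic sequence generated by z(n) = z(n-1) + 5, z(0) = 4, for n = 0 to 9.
Computing the sequence terms: 4, 9, 14, 19, 24, 29, 34, 39, 44, 49
Adding these values together:

265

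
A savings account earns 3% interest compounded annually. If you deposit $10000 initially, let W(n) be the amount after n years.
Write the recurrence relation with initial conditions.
Each year the balance grows by 3%, i.e. is multiplied by 1 + 3/100 = 1.03, so W(n) = 1.03 × W(n-1). The initial deposit gives W(0) = 10000.
Unrolling gives the closed form W(n) = 10000 × (1.03)ⁿ.

W(n) = 1.03 × W(n-1), W(0) = 10000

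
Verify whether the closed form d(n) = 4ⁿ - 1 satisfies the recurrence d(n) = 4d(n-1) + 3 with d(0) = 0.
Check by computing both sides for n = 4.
From the recurrence with d(0) = 0:
  d(0) = 0, d(1) = 3, d(2) = 15, d(3) = 63, d(4) = 255
  so the recurrence gives d(4) = 255.
From the proposed closed form d(n) = 4ⁿ - 1:
  d(4) = 255.
Both sides give 255 at n = 4, and the initial condition(s) match, so the closed form is consistent.

Yes, the closed form is correct.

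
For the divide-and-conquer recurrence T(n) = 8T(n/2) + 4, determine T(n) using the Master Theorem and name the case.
Master Theorem template: T(n) = a·T(n/b) + f(n).
Here: a=8, b=2, f(n)=4
Compute log_b(a) = log_2(8) = 3.
f(n) = 4 = O(n^(3-ε)) with ε = 3. Case 1: T(n) = Θ(n^log_b(a)) = Θ(n^3).

Case 1: T(n) = Θ(n^3)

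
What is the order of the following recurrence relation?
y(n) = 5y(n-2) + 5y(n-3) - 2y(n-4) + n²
The order is the largest lag k for which y(n-k) appears. Here the deepest term is y(n-4) (the n² term is non-homogeneous and does not affect the order), so the order is 4.

Order 4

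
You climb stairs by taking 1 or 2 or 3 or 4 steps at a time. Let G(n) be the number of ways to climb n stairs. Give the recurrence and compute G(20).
Condition on the size of the last step (1 to 4): before it there were n-1, …, n-4 stairs climbed, and these cases are disjoint, so G(n) = G(n-1) + G(n-2) + G(n-3) + G(n-4) (order-4 linear recurrence).
Initial conditions by direct count (compositions of i into parts ≤ 4): G(1) = 1; G(2) = 2; G(3) = 4; G(4) = 8.
Iterating the recurrence: G(5) = 15, G(6) = 29, G(7) = 56, G(8) = 108, G(9) = 208, G(10) = 401, G(11) = 773, G(12) = 1490, G(13) = 2872, G(14) = 5536, G(15) = 10671, G(16) = 20569, G(17) = 39648, G(18) = 76424, G(19) = 147312, G(20) = 283953.

G(n) = G(n-1) + G(n-2) + G(n-3) + G(n-4), G(1) = 1, G(2) = 2, G(3) = 4, G(4) = 8; G(20) = 283953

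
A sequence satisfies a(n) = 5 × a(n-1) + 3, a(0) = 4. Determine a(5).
Computing step by step:
a(0) = 4
a(1) = 5 × 4 + 3 = 23
a(2) = 5 × 23 + 3 = 118
a(3) = 5 × 118 + 3 = 593
a(4) = 5 × 593 + 3 = 2968
a(5) = 5 × 2968 + 3 = 14843

14843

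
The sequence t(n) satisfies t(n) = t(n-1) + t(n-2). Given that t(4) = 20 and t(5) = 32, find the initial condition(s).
Work backwards using t(k) = t(k+2) - t(k+1):
t(3) = t(5) - t(4) = 32 - 20 = 12
t(2) = t(4) - t(3) = 20 - 12 = 8
t(1) = t(3) - t(2) = 12 - 8 = 4
t(0) = t(2) - t(1) = 8 - 4 = 4

t(0) = 4, t(1) = 4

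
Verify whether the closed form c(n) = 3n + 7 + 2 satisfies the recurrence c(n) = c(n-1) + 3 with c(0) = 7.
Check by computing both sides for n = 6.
From the recurrence with c(0) = 7:
  c(0) = 7, c(1) = 10, c(2) = 13, c(3) = 16, c(4) = 19, c(5) = 22, c(6) = 25
  so the recurrence gives c(6) = 25.
From the proposed closed form c(n) = 3n + 7 + 2:
  c(6) = 27.
The recurrence gives 25 but the closed form gives 27, so the closed form does not satisfy the recurrence.

No, the closed form is incorrect.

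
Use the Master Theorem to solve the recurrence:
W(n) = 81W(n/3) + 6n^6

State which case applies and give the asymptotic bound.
Master Theorem template: W(n) = a·W(n/b) + f(n).
Here: a=81, b=3, f(n)=6n^6
Compute log_b(a) = log_3(81) = 4.
f(n) = 6n^6 = Ω(n^(4+ε)) with ε = 2, and the regularity condition holds (a·f(n/b) = (a/b^6)·f(n) with a/b^6 = 3^-2 < 1). Case 3: W(n) = Θ(f(n)) = Θ(n^6).

Case 3: W(n) = Θ(n^6)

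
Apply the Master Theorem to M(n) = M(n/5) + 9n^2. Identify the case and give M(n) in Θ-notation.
Master Theorem template: M(n) = a·M(n/b) + f(n).
Here: a=1, b=5, f(n)=9n^2
Compute log_b(a) = log_5(1) = 0.
f(n) = 9n^2 = Ω(n^(0+ε)) with ε = 2, and the regularity condition holds (a·f(n/b) = (a/b^2)·f(n) with a/b^2 = 5^-2 < 1). Case 3: M(n) = Θ(f(n)) = Θ(n^2).

Case 3: M(n) = Θ(n^2)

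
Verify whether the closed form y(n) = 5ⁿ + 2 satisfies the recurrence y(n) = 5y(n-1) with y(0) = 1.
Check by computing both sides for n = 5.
From the recurrence with y(0) = 1:
  y(0) = 1, y(1) = 5, y(2) = 25, y(3) = 125, y(4) = 625, y(5) = 3125
  so the recurrence gives y(5) = 3125.
From the proposed closed form y(n) = 5ⁿ + 2:
  y(5) = 3127.
The recurrence gives 3125 but the closed form gives 3127, so the closed form does not satisfy the recurrence.

No, the closed form is incorrect.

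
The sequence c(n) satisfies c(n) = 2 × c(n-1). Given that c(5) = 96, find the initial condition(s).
In general c(n) = 2ⁿ · c(0). At n = 5: c(0) = c(5) / 2^5 = 96 / 32 = 3.

c(0) = 3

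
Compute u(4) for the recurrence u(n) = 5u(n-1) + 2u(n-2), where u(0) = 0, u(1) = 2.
Computing the sequence terms:
0, 2, 10, 54, 290

290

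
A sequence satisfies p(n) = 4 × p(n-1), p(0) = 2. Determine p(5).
Computing step by step:
p(0) = 2
p(1) = 4 × 2 = 8
p(2) = 4 × 8 = 32
p(3) = 4 × 32 = 128
p(4) = 4 × 128 = 512
p(5) = 4 × 512 = 2048

2048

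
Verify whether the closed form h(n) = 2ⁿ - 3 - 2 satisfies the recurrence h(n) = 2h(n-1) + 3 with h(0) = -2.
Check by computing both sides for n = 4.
From the recurrence with h(0) = -2:
  h(0) = -2, h(1) = -1, h(2) = 1, h(3) = 5, h(4) = 13
  so the recurrence gives h(4) = 13.
From the proposed closed form h(n) = 2ⁿ - 3 - 2:
  h(4) = 11.
The recurrence gives 13 but the closed form gives 11, so the closed form does not satisfy the recurrence.

No, the closed form is incorrect.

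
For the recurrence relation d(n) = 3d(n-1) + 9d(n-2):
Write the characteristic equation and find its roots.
Substitute d(n) = rⁿ and divide through by rⁿ⁻²: r² - 3r - 9 = 0
Discriminant: 3² + 4·9 = 45, not a perfect square, so by the quadratic formula r = (3 ± √45)/2.
General solution: d(n) = A·r₁ⁿ + B·r₂ⁿ where r₁,r₂ = (3 ± √45)/2

Characteristic: r² - 3r - 9 = 0, Roots: r = (3 ± √45)/2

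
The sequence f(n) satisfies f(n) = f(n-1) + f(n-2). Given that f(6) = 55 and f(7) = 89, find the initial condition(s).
Work backwards using f(k) = f(k+2) - f(k+1):
f(5) = f(7) - f(6) = 89 - 55 = 34
f(4) = f(6) - f(5) = 55 - 34 = 21
f(3) = f(5) - f(4) = 34 - 21 = 13
f(2) = f(4) - f(3) = 21 - 13 = 8
f(1) = f(3) - f(2) = 13 - 8 = 5
f(0) = f(2) - f(1) = 8 - 5 = 3

f(0) = 3, f(1) = 5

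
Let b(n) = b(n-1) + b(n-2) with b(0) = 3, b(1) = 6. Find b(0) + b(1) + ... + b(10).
Computing the sequence terms: 3, 6, 9, 15, 24, 39, 63, 102, 165, 267, 432
Adding these values together:

1125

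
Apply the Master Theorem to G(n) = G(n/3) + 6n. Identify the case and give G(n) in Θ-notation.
Master Theorem template: G(n) = a·G(n/b) + f(n).
Here: a=1, b=3, f(n)=6n
Compute log_b(a) = log_3(1) = 0.
f(n) = 6n = Ω(n^(0+ε)) with ε = 1, and the regularity condition holds (a·f(n/b) = (a/b^1)·f(n) with a/b^1 = 3^-1 < 1). Case 3: G(n) = Θ(f(n)) = Θ(n).

Case 3: G(n) = Θ(n)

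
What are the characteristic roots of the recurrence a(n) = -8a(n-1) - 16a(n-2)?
Substitute a(n) = rⁿ and divide through by rⁿ⁻²: r² + 8r + 16 = 0
Factor: (r + 4)² = 0, so r = -4 (double root).
General solution: a(n) = (A + Bn)·(-4)ⁿ

Characteristic: r² + 8r + 16 = 0, Roots: r = -4 (double root)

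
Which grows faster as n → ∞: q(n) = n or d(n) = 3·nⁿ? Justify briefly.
Comparing growth rates:
Growth-rate hierarchy: log n ≺ any polynomial ≺ any exponential cⁿ (c>1) ≺ n! ≺ nⁿ.
super-exponential nⁿ dominates polynomial degree 1 asymptotically.

d(n) grows faster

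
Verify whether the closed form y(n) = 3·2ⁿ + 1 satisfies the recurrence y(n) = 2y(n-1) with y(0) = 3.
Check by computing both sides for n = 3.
From the recurrence with y(0) = 3:
  y(0) = 3, y(1) = 6, y(2) = 12, y(3) = 24
  so the recurrence gives y(3) = 24.
From the proposed closed form y(n) = 3·2ⁿ + 1:
  y(3) = 25.
The recurrence gives 24 but the closed form gives 25, so the closed form does not satisfy the recurrence.

No, the closed form is incorrect.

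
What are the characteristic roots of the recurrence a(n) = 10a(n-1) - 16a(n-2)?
Substitute a(n) = rⁿ and divide through by rⁿ⁻²: r² - 10r + 16 = 0
Factor: (r - 8)(r - 2) = 0, so r = 8, 2.
General solution: a(n) = A·8ⁿ + B·2ⁿ

Characteristic: r² - 10r + 16 = 0, Roots: r = 8, 2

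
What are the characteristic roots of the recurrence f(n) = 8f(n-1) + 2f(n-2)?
Substitute f(n) = rⁿ and divide through by rⁿ⁻²: r² - 8r - 2 = 0
Discriminant: 8² + 4·2 = 72, not a perfect square, so by the quadratic formula r = (8 ± √72)/2.
General solution: f(n) = A·r₁ⁿ + B·r₂ⁿ where r₁,r₂ = (8 ± √72)/2

Characteristic: r² - 8r - 2 = 0, Roots: r = (8 ± √72)/2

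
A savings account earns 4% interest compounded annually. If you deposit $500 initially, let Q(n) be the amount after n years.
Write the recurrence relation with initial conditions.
Each year the balance grows by 4%, i.e. is multiplied by 1 + 4/100 = 1.04, so Q(n) = 1.04 × Q(n-1). The initial deposit gives Q(0) = 500.
Unrolling gives the closed form Q(n) = 500 × (1.04)ⁿ.

Q(n) = 1.04 × Q(n-1), Q(0) = 500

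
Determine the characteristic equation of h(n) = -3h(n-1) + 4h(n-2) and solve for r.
Substitute h(n) = rⁿ and divide through by rⁿ⁻²: r² + 3r - 4 = 0
Factor: (r - 1)(r + 4) = 0, so r = 1, -4.
General solution: h(n) = A·1ⁿ + B·(-4)ⁿ

Characteristic: r² + 3r - 4 = 0, Roots: r = 1, -4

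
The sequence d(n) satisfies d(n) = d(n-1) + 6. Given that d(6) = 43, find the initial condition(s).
d(6) = d(0) + 6·6, so d(0) = 43 - 36 = 7.

d(0) = 7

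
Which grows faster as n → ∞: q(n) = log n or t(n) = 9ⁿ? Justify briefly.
Comparing growth rates:
Growth-rate hierarchy: log n ≺ any polynomial ≺ any exponential cⁿ (c>1) ≺ n! ≺ nⁿ.
exponential base 9 dominates logarithmic asymptotically.

t(n) grows faster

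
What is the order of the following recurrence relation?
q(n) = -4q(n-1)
The order is the largest lag k for which q(n-k) appears. Here the deepest term is q(n-1), so the order is 1.

Order 1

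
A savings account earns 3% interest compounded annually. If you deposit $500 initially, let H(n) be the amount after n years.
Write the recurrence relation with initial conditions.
Each year the balance grows by 3%, i.e. is multiplied by 1 + 3/100 = 1.03, so H(n) = 1.03 × H(n-1). The initial deposit gives H(0) = 500.
Unrolling gives the closed form H(n) = 500 × (1.03)ⁿ.

H(n) = 1.03 × H(n-1), H(0) = 500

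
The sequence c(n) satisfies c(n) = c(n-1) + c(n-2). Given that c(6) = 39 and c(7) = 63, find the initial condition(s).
Work backwards using c(k) = c(k+2) - c(k+1):
c(5) = c(7) - c(6) = 63 - 39 = 24
c(4) = c(6) - c(5) = 39 - 24 = 15
c(3) = c(5) - c(4) = 24 - 15 = 9
c(2) = c(4) - c(3) = 15 - 9 = 6
c(1) = c(3) - c(2) = 9 - 6 = 3
c(0) = c(2) - c(1) = 6 - 3 = 3

c(0) = 3, c(1) = 3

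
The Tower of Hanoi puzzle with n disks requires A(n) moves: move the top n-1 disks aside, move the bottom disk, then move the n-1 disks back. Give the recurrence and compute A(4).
Moving n disks = move the top n-1 disks aside (A(n-1) moves) + move the largest disk (1 move) + move the n-1 disks back on top (A(n-1) moves), so A(n) = 2A(n-1) + 1, with A(1) = 1 (a single disk takes one move).
First terms: 1, 3, 7, 15, … — each is one less than a power of 2. Indeed A(n) + 1 = 2(A(n-1) + 1) with A(1) + 1 = 2, so A(n) + 1 = 2ⁿ and A(n) = 2ⁿ - 1.
Hence A(4) = 2^4 - 1 = 16 - 1 = 15.

A(n) = 2A(n-1) + 1, A(1) = 1; A(4) = 15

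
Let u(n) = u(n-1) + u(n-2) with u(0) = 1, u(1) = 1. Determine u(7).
Computing the sequence terms:
1, 1, 2, 3, 5, 8, 13, 21

21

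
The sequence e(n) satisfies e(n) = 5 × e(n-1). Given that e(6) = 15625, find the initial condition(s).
In general e(n) = 5ⁿ · e(0). At n = 6: e(0) = e(6) / 5^6 = 15625 / 15625 = 1.

e(0) = 1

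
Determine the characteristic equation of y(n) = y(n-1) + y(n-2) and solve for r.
Substitute y(n) = rⁿ and divide through by rⁿ⁻²: r² - r - 1 = 0
Discriminant: 1² + 4·1 = 5, not a perfect square, so by the quadratic formula r = (1 ± √5)/2.
General solution: y(n) = A·r₁ⁿ + B·r₂ⁿ where r₁,r₂ = (1 ± √5)/2

Characteristic: r² - r - 1 = 0, Roots: r = (1 ± √5)/2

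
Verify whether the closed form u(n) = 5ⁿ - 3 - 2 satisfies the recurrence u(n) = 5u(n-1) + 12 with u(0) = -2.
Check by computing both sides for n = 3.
From the recurrence with u(0) = -2:
  u(0) = -2, u(1) = 2, u(2) = 22, u(3) = 122
  so the recurrence gives u(3) = 122.
From the proposed closed form u(n) = 5ⁿ - 3 - 2:
  u(3) = 120.
The recurrence gives 122 but the closed form gives 120, so the closed form does not satisfy the recurrence.

No, the closed form is incorrect.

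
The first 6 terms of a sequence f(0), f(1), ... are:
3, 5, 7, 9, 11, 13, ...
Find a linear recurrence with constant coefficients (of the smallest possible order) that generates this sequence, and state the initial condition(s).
Look for the lowest-order linear relation among consecutive terms.
Observation: consecutive differences are constant (= 2).
Check at n=2: 1·5 + 2 = 7. ✓

f(n) = f(n-1) + 2, f(0) = 3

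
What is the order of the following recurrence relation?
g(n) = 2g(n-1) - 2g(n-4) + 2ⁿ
The order is the largest lag k for which g(n-k) appears. Here the deepest term is g(n-4) (the 2ⁿ term is non-homogeneous and does not affect the order), so the order is 4.

Order 4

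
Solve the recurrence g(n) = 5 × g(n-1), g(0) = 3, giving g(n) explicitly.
Recurrence: g(n) = 5 × g(n-1), initial: g(0) = 3.
Each term is 5 times the previous, so this is geometric with ratio 5. After n steps: g(n) = g(0)·5ⁿ = 3·5ⁿ.

g(n) = 3·5ⁿ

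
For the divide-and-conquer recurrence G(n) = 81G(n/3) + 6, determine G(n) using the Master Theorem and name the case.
Master Theorem template: G(n) = a·G(n/b) + f(n).
Here: a=81, b=3, f(n)=6
Compute log_b(a) = log_3(81) = 4.
f(n) = 6 = O(n^(4-ε)) with ε = 4. Case 1: G(n) = Θ(n^log_b(a)) = Θ(n^4).

Case 1: G(n) = Θ(n^4)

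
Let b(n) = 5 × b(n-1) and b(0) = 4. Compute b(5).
Computing step by step:
b(0) = 4
b(1) = 5 × 4 = 20
b(2) = 5 × 20 = 100
b(3) = 5 × 100 = 500
b(4) = 5 × 500 = 2500
b(5) = 5 × 2500 = 12500

12500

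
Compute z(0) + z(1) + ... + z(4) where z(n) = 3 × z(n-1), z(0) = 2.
Computing the sequence terms: 2, 6, 18, 54, 162
Adding these values together:

242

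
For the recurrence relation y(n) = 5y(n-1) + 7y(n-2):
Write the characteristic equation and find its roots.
Substitute y(n) = rⁿ and divide through by rⁿ⁻²: r² - 5r - 7 = 0
Discriminant: 5² + 4·7 = 53, not a perfect square, so by the quadratic formula r = (5 ± √53)/2.
General solution: y(n) = A·r₁ⁿ + B·r₂ⁿ where r₁,r₂ = (5 ± √53)/2

Characteristic: r² - 5r - 7 = 0, Roots: r = (5 ± √53)/2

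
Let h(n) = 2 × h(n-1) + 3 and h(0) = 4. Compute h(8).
Computing step by step:
h(0) = 4
h(1) = 2 × 4 + 3 = 11
h(2) = 2 × 11 + 3 = 25
h(3) = 2 × 25 + 3 = 53
h(4) = 2 × 53 + 3 = 109
h(5) = 2 × 109 + 3 = 221
h(6) = 2 × 221 + 3 = 445
h(7) = 2 × 445 + 3 = 893
h(8) = 2 × 893 + 3 = 1789

1789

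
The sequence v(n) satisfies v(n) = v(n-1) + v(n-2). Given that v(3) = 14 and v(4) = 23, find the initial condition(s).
Work backwards using v(k) = v(k+2) - v(k+1):
v(2) = v(4) - v(3) = 23 - 14 = 9
v(1) = v(3) - v(2) = 14 - 9 = 5
v(0) = v(2) - v(1) = 9 - 5 = 4

v(0) = 4, v(1) = 5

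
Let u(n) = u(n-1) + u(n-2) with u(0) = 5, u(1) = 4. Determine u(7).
Computing the sequence terms:
5, 4, 9, 13, 22, 35, 57, 92

92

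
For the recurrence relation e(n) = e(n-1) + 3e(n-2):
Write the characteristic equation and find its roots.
Substitute e(n) = rⁿ and divide through by rⁿ⁻²: r² - r - 3 = 0
Discriminant: 1² + 4·3 = 13, not a perfect square, so by the quadratic formula r = (1 ± √13)/2.
General solution: e(n) = A·r₁ⁿ + B·r₂ⁿ where r₁,r₂ = (1 ± √13)/2

Characteristic: r² - r - 3 = 0, Roots: r = (1 ± √13)/2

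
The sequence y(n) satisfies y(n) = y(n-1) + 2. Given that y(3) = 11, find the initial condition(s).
y(3) = y(0) + 3·2, so y(0) = 11 - 6 = 5.

y(0) = 5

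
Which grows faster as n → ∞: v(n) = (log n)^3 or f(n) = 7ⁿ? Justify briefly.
Comparing growth rates:
Growth-rate hierarchy: log n ≺ any polynomial ≺ any exponential cⁿ (c>1) ≺ n! ≺ nⁿ.
exponential base 7 dominates polylogarithmic (log n)^3 asymptotically.

f(n) grows faster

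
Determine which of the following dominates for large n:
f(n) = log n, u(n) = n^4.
Comparing growth rates:
Growth-rate hierarchy: log n ≺ any polynomial ≺ any exponential cⁿ (c>1) ≺ n! ≺ nⁿ.
polynomial degree 4 dominates logarithmic asymptotically.

u(n) grows faster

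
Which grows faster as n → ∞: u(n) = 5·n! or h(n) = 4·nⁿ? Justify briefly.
Comparing growth rates:
Growth-rate hierarchy: log n ≺ any polynomial ≺ any exponential cⁿ (c>1) ≺ n! ≺ nⁿ.
super-exponential nⁿ dominates factorial asymptotically.

h(n) grows faster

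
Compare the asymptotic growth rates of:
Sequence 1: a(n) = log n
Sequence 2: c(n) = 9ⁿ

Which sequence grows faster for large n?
Comparing growth rates:
Growth-rate hierarchy: log n ≺ any polynomial ≺ any exponential cⁿ (c>1) ≺ n! ≺ nⁿ.
exponential base 9 dominates logarithmic asymptotically.

c(n) grows faster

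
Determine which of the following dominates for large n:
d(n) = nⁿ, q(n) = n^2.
Comparing growth rates:
Growth-rate hierarchy: log n ≺ any polynomial ≺ any exponential cⁿ (c>1) ≺ n! ≺ nⁿ.
super-exponential nⁿ dominates polynomial degree 2 asymptotically.

d(n) grows faster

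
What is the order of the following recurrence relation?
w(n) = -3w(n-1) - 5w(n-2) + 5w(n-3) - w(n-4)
The order is the largest lag k for which w(n-k) appears. Here the deepest term is w(n-4), so the order is 4.

Order 4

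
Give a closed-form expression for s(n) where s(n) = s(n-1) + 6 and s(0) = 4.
Recurrence: s(n) = s(n-1) + 6, initial: s(0) = 4.
Each step adds 6, so s(n) = s(0) + 6n = 6n + 4.

s(n) = 6n + 4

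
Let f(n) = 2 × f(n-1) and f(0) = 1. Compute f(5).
Computing step by step:
f(0) = 1
f(1) = 2 × 1 = 2
f(2) = 2 × 2 = 4
f(3) = 2 × 4 = 8
f(4) = 2 × 8 = 16
f(5) = 2 × 16 = 32

32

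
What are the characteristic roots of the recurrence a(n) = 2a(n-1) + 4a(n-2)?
Substitute a(n) = rⁿ and divide through by rⁿ⁻²: r² - 2r - 4 = 0
Discriminant: 2² + 4·4 = 20, not a perfect square, so by the quadratic formula r = (2 ± √20)/2.
General solution: a(n) = A·r₁ⁿ + B·r₂ⁿ where r₁,r₂ = (2 ± √20)/2

Characteristic: r² - 2r - 4 = 0, Roots: r = (2 ± √20)/2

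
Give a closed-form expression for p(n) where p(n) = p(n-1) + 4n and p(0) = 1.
Recurrence: p(n) = p(n-1) + 4n, initial: p(0) = 1.
Telescoping: p(n) = p(0) + 4·Σᵢ₌₁ⁿ i = 1 + 4·n(n+1)/2.

p(n) = 4·n(n+1)/2 + 1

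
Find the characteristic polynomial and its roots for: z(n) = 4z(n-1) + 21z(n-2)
Substitute z(n) = rⁿ and divide through by rⁿ⁻²: r² - 4r - 21 = 0
Factor: (r - 7)(r + 3) = 0, so r = 7, -3.
General solution: z(n) = A·7ⁿ + B·(-3)ⁿ

Characteristic: r² - 4r - 21 = 0, Roots: r = 7, -3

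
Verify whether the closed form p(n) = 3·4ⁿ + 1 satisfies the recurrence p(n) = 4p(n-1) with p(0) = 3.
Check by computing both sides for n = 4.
From the recurrence with p(0) = 3:
  p(0) = 3, p(1) = 12, p(2) = 48, p(3) = 192, p(4) = 768
  so the recurrence gives p(4) = 768.
From the proposed closed form p(n) = 3·4ⁿ + 1:
  p(4) = 769.
The recurrence gives 768 but the closed form gives 769, so the closed form does not satisfy the recurrence.

No, the closed form is incorrect.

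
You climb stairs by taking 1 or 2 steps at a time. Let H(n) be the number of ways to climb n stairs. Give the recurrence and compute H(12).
Condition on the size of the last step (1 to 2): before it there were n-1, …, n-2 stairs climbed, and these cases are disjoint, so H(n) = H(n-1) + H(n-2) (Fibonacci-type sequence).
Initial conditions by direct count (compositions of i into parts ≤ 2): H(1) = 1; H(2) = 2.
Iterating the recurrence: H(3) = 3, H(4) = 5, H(5) = 8, H(6) = 13, H(7) = 21, H(8) = 34, H(9) = 55, H(10) = 89, H(11) = 144, H(12) = 233.

H(n) = H(n-1) + H(n-2), H(1) = 1, H(2) = 2; H(12) = 233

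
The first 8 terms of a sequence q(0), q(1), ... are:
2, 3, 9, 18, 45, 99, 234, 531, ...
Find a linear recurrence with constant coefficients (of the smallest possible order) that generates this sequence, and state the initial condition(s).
Look for the lowest-order linear relation among consecutive terms.
Observation: q(n) - 1·q(n-1) - (3)·q(n-2) = 0 holds for the shown terms, and no order-1 relation q(n) = α·q(n-1) + β fits.
Check at n=3: 1·9 + (3)·3 = 18. ✓

q(n) = q(n-1) + 3q(n-2), q(0) = 2, q(1) = 3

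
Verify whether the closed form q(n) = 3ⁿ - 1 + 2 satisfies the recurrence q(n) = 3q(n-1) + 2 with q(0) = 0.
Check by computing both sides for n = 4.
From the recurrence with q(0) = 0:
  q(0) = 0, q(1) = 2, q(2) = 8, q(3) = 26, q(4) = 80
  so the recurrence gives q(4) = 80.
From the proposed closed form q(n) = 3ⁿ - 1 + 2:
  q(4) = 82.
The recurrence gives 80 but the closed form gives 82, so the closed form does not satisfy the recurrence.

No, the closed form is incorrect.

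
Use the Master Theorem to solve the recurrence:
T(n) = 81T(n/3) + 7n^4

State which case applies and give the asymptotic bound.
Master Theorem template: T(n) = a·T(n/b) + f(n).
Here: a=81, b=3, f(n)=7n^4
Compute log_b(a) = log_3(81) = 4.
f(n) = 7n^4 = Θ(n^4). Case 2: T(n) = Θ(n^4 log n).

Case 2: T(n) = Θ(n^4 log n)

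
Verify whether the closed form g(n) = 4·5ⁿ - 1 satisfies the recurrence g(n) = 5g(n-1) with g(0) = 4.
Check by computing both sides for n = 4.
From the recurrence with g(0) = 4:
  g(0) = 4, g(1) = 20, g(2) = 100, g(3) = 500, g(4) = 2500
  so the recurrence gives g(4) = 2500.
From the proposed closed form g(n) = 4·5ⁿ - 1:
  g(4) = 2499.
The recurrence gives 2500 but the closed form gives 2499, so the closed form does not satisfy the recurrence.

No, the closed form is incorrect.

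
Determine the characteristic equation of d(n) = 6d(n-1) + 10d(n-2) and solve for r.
Substitute d(n) = rⁿ and divide through by rⁿ⁻²: r² - 6r - 10 = 0
Discriminant: 6² + 4·10 = 76, not a perfect square, so by the quadratic formula r = (6 ± √76)/2.
General solution: d(n) = A·r₁ⁿ + B·r₂ⁿ where r₁,r₂ = (6 ± √76)/2

Characteristic: r² - 6r - 10 = 0, Roots: r = (6 ± √76)/2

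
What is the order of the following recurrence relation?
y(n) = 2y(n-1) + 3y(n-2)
The order is the largest lag k for which y(n-k) appears. Here the deepest term is y(n-2), so the order is 2.

Order 2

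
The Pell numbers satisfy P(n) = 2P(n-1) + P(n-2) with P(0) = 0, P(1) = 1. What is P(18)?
Computing the sequence terms:
0, 1, 2, 5, 12, 29, 70, 169, 408, 985, 2378, 5741, 13860, 33461, 80782, 195025, 470832, 1136689, 2744210

2744210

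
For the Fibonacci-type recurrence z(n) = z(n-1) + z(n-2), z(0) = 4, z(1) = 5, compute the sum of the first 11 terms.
Computing the sequence terms: 4, 5, 9, 14, 23, 37, 60, 97, 157, 254, 411
Adding these values together:

1071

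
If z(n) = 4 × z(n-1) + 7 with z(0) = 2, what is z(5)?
Computing step by step:
z(0) = 2
z(1) = 4 × 2 + 7 = 15
z(2) = 4 × 15 + 7 = 67
z(3) = 4 × 67 + 7 = 275
z(4) = 4 × 275 + 7 = 1107
z(5) = 4 × 1107 + 7 = 4435

4435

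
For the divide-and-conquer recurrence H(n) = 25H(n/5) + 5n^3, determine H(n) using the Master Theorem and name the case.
Master Theorem template: H(n) = a·H(n/b) + f(n).
Here: a=25, b=5, f(n)=5n^3
Compute log_b(a) = log_5(25) = 2.
f(n) = 5n^3 = Ω(n^(2+ε)) with ε = 1, and the regularity condition holds (a·f(n/b) = (a/b^3)·f(n) with a/b^3 = 5^-1 < 1). Case 3: H(n) = Θ(f(n)) = Θ(n^3).

Case 3: H(n) = Θ(n^3)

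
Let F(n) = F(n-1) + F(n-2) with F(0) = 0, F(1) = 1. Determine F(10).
Computing the sequence terms:
0, 1, 1, 2, 3, 5, 8, 13, 21, 34, 55

55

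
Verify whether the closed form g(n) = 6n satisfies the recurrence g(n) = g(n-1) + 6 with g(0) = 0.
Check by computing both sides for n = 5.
From the recurrence with g(0) = 0:
  g(0) = 0, g(1) = 6, g(2) = 12, g(3) = 18, g(4) = 24, g(5) = 30
  so the recurrence gives g(5) = 30.
From the proposed closed form g(n) = 6n:
  g(5) = 30.
Both sides give 30 at n = 5, and the initial condition(s) match, so the closed form is consistent.

Yes, the closed form is correct.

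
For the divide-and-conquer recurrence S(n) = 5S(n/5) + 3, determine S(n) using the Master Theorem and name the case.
Master Theorem template: S(n) = a·S(n/b) + f(n).
Here: a=5, b=5, f(n)=3
Compute log_b(a) = log_5(5) = 1.
f(n) = 3 = O(n^(1-ε)) with ε = 1. Case 1: S(n) = Θ(n^log_b(a)) = Θ(n).

Case 1: S(n) = Θ(n)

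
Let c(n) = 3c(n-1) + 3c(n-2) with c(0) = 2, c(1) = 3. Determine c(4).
Computing the sequence terms:
2, 3, 15, 54, 207

207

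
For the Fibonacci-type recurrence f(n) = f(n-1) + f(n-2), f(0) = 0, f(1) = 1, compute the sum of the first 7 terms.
Computing the sequence terms: 0, 1, 1, 2, 3, 5, 8
Adding these values together:

20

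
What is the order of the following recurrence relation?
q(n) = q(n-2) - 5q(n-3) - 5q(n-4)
The order is the largest lag k for which q(n-k) appears. Here the deepest term is q(n-4), so the order is 4.

Order 4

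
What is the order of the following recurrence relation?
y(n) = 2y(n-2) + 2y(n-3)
The order is the largest lag k for which y(n-k) appears. Here the deepest term is y(n-3), so the order is 3.

Order 3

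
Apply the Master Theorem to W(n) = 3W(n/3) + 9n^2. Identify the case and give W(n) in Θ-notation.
Master Theorem template: W(n) = a·W(n/b) + f(n).
Here: a=3, b=3, f(n)=9n^2
Compute log_b(a) = log_3(3) = 1.
f(n) = 9n^2 = Ω(n^(1+ε)) with ε = 1, and the regularity condition holds (a·f(n/b) = (a/b^2)·f(n) with a/b^2 = 3^-1 < 1). Case 3: W(n) = Θ(f(n)) = Θ(n^2).

Case 3: W(n) = Θ(n^2)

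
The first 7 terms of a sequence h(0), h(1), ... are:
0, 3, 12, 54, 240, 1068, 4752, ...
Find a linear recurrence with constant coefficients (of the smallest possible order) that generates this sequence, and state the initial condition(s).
Look for the lowest-order linear relation among consecutive terms.
Observation: h(n) - 4·h(n-1) - (2)·h(n-2) = 0 holds for the shown terms, and no order-1 relation h(n) = α·h(n-1) + β fits.
Check at n=3: 4·12 + (2)·3 = 54. ✓

h(n) = 4h(n-1) + 2h(n-2), h(0) = 0, h(1) = 3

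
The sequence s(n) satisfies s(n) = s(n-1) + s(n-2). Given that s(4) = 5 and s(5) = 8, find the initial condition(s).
Work backwards using s(k) = s(k+2) - s(k+1):
s(3) = s(5) - s(4) = 8 - 5 = 3
s(2) = s(4) - s(3) = 5 - 3 = 2
s(1) = s(3) - s(2) = 3 - 2 = 1
s(0) = s(2) - s(1) = 2 - 1 = 1

s(0) = 1, s(1) = 1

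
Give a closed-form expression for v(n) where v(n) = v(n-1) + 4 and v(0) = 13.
Recurrence: v(n) = v(n-1) + 4, initial: v(0) = 13.
Each step adds 4, so v(n) = v(0) + 4n = 4n + 13.

v(n) = 4n + 13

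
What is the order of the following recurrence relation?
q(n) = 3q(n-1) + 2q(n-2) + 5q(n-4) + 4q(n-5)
The order is the largest lag k for which q(n-k) appears. Here the deepest term is q(n-5), so the order is 5.

Order 5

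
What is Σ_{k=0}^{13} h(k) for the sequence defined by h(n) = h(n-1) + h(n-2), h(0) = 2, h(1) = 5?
Computing the sequence terms: 2, 5, 7, 12, 19, 31, 50, 81, 131, 212, 343, 555, 898, 1453
Adding these values together:

3799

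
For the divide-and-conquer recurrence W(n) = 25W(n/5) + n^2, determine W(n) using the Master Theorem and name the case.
Master Theorem template: W(n) = a·W(n/b) + f(n).
Here: a=25, b=5, f(n)=n^2
Compute log_b(a) = log_5(25) = 2.
f(n) = n^2 = Θ(n^2). Case 2: W(n) = Θ(n^2 log n).

Case 2: W(n) = Θ(n^2 log n)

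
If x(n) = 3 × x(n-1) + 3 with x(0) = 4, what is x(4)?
Computing step by step:
x(0) = 4
x(1) = 3 × 4 + 3 = 15
x(2) = 3 × 15 + 3 = 48
x(3) = 3 × 48 + 3 = 147
x(4) = 3 × 147 + 3 = 444

444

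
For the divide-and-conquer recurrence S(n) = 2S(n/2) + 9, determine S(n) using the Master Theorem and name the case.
Master Theorem template: S(n) = a·S(n/b) + f(n).
Here: a=2, b=2, f(n)=9
Compute log_b(a) = log_2(2) = 1.
f(n) = 9 = O(n^(1-ε)) with ε = 1. Case 1: S(n) = Θ(n^log_b(a)) = Θ(n).

Case 1: S(n) = Θ(n)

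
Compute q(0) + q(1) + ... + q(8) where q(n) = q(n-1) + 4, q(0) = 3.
Computing the sequence terms: 3, 7, 11, 15, 19, 23, 27, 31, 35
Adding these values together:

171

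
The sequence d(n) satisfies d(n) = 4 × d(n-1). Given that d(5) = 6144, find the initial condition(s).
In general d(n) = 4ⁿ · d(0). At n = 5: d(0) = d(5) / 4^5 = 6144 / 1024 = 6.

d(0) = 6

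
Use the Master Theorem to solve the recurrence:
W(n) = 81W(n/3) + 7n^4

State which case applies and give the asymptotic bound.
Master Theorem template: W(n) = a·W(n/b) + f(n).
Here: a=81, b=3, f(n)=7n^4
Compute log_b(a) = log_3(81) = 4.
f(n) = 7n^4 = Θ(n^4). Case 2: W(n) = Θ(n^4 log n).

Case 2: W(n) = Θ(n^4 log n)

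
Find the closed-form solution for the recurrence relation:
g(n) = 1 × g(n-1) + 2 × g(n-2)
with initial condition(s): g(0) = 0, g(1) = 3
Recurrence: g(n) = 1 × g(n-1) + 2 × g(n-2), initial: g(0) = 0, g(1) = 3.
Characteristic equation: r² - 1r - 2 = 0, which factors as (r - 2)(r + 1) = 0, so r = 2, -1. General solution g(n) = A·2ⁿ + B·(-1)ⁿ. From g(0) = 0: A + B = 0. From g(1) = 3: 2A - 1B = 3. Solving gives A = 1, B = -1.

g(n) = 2ⁿ - (-1)ⁿ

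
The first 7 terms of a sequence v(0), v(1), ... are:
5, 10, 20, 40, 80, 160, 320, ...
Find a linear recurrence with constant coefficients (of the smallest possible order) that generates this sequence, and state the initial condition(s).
Look for the lowest-order linear relation among consecutive terms.
Observation: each term is 2× the previous.
Check at n=2: 2·10 = 20. ✓

v(n) = 2 × v(n-1), v(0) = 5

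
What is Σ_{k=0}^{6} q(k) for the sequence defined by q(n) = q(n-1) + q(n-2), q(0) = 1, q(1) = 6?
Computing the sequence terms: 1, 6, 7, 13, 20, 33, 53
Adding these values together:

133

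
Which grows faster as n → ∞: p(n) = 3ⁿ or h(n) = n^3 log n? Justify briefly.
Comparing growth rates:
Growth-rate hierarchy: log n ≺ any polynomial ≺ any exponential cⁿ (c>1) ≺ n! ≺ nⁿ.
exponential base 3 dominates polynomial degree 3 (with log factor) asymptotically.

p(n) grows faster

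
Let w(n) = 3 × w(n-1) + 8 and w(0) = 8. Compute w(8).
Computing step by step:
w(0) = 8
w(1) = 3 × 8 + 8 = 32
w(2) = 3 × 32 + 8 = 104
w(3) = 3 × 104 + 8 = 320
w(4) = 3 × 320 + 8 = 968
w(5) = 3 × 968 + 8 = 2912
w(6) = 3 × 2912 + 8 = 8744
w(7) = 3 × 8744 + 8 = 26240
w(8) = 3 × 26240 + 8 = 78728

78728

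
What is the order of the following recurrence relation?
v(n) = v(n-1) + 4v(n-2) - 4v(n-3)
The order is the largest lag k for which v(n-k) appears. Here the deepest term is v(n-3), so the order is 3.

Order 3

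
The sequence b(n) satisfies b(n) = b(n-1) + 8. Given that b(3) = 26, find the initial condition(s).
b(3) = b(0) + 3·8, so b(0) = 26 - 24 = 2.

b(0) = 2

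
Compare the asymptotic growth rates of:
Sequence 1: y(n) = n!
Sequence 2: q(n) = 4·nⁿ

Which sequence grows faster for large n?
Comparing growth rates:
Growth-rate hierarchy: log n ≺ any polynomial ≺ any exponential cⁿ (c>1) ≺ n! ≺ nⁿ.
super-exponential nⁿ dominates factorial asymptotically.

q(n) grows faster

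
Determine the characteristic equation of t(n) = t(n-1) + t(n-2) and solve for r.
Substitute t(n) = rⁿ and divide through by rⁿ⁻²: r² - r - 1 = 0
Discriminant: 1² + 4·1 = 5, not a perfect square, so by the quadratic formula r = (1 ± √5)/2.
General solution: t(n) = A·r₁ⁿ + B·r₂ⁿ where r₁,r₂ = (1 ± √5)/2

Characteristic: r² - r - 1 = 0, Roots: r = (1 ± √5)/2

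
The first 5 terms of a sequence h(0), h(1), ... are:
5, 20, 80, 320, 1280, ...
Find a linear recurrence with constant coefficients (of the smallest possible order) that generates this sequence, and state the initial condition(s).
Look for the lowest-order linear relation among consecutive terms.
Observation: each term is 4× the previous.
Check at n=2: 4·20 = 80. ✓

h(n) = 4 × h(n-1), h(0) = 5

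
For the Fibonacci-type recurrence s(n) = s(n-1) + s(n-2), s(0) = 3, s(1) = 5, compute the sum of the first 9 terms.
Computing the sequence terms: 3, 5, 8, 13, 21, 34, 55, 89, 144
Adding these values together:

372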